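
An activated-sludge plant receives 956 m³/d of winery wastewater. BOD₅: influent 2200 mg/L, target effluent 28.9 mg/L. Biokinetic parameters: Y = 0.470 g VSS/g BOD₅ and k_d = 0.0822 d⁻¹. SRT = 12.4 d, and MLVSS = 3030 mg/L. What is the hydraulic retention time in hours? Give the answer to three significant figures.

τ ≈ 49.6 h

Rearranging the biomass balance for a CMAS with decay, V = Y·Q·ΔS·θ_c / [X·(1+k_d θ_c)] = 0.470 × 956 × (2200 − 28.9) × 12.4 / [3030 × (1 + 0.0822 × 12.4)] = 1.21×10^7 / 6118 = 1977 m³.
HRT = V/Q = 1977 m³ / 956 m³·d⁻¹ = 2.068 d × 24 = 49.63 h.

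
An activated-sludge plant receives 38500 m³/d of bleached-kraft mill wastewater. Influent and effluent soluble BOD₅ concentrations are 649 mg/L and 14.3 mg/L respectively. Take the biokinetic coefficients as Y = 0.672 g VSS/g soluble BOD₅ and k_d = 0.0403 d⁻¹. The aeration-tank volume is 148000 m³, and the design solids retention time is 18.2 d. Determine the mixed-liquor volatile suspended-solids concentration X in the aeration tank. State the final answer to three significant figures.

X ≈ 1160 mg/L

X = Y·Q·ΔS·θ_c / [V·(1 + k_d θ_c)] = 0.672 × 38500 × (649 − 14.3) × 18.2 / [148000 × (1 + 0.0403 × 18.2)] = 1165 mg/L.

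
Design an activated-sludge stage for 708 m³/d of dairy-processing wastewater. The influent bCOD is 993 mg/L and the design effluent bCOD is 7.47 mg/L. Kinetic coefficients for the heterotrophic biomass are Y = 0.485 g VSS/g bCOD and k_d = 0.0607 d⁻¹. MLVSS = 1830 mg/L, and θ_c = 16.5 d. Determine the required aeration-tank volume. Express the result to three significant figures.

V ≈ 1520 m³

Steady-state biomass mass balance: V·X·(1 + k_d·θ_c) = Y·Q·(S₀ − S)·θ_c, so V = 0.485 × 708 × (993 − 7.47) × 16.5 / [1830 × (1 + 0.0607 × 16.5)] = 5.58×10^6 / 3663 = 1524 m³.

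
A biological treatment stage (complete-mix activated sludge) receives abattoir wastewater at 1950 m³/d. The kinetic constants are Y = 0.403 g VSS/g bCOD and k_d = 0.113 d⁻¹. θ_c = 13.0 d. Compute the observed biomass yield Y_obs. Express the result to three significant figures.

The observed yield is Y_obs = Y/(1 + k_d·θ_c) = 0.403 / (1 + 0.113 × 13.0) = 0.403 / 2.469 = 0.1632 g VSS per g bCOD removed.

Y_obs ≈ 0.163 g VSS/g bCOD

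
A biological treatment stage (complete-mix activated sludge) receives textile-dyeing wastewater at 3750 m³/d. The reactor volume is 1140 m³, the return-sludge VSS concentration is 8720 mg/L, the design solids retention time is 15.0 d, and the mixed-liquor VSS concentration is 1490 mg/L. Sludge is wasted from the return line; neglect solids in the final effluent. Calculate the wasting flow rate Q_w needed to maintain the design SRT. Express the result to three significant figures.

Q_w ≈ 13.0 m³/d

Q_w = (V·X)/(θ_c X_r) = 1140 × 1490 / (15.0 × 8720) = 12.99 m³/d.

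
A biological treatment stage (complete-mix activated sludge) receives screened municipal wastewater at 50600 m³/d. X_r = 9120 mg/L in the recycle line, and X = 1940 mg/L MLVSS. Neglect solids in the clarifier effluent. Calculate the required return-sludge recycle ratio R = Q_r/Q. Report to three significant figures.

Mass balance around the secondary clarifier (neglecting effluent solids): R = X / (X_r − X) = 1940 / (9120 − 1940) = 0.2702.

R ≈ 0.270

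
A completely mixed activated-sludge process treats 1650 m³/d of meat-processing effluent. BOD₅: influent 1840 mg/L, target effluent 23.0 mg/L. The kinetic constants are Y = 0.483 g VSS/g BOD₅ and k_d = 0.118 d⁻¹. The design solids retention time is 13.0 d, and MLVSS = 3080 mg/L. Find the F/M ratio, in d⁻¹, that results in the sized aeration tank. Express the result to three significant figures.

From the SRT design equation V = Y Q (S₀−S) θ_c / [X (1 + k_d θ_c)] = 0.483 × 1650 × (1840 − 23.0) × 13.0 / [3080 × (1 + 0.118 × 13.0)] = 1.88×10^7 / 7805 = 2412 m³.
F/M = Q·S₀ / (V·X) = 1650 × 1840 / (2412 × 3080) = 0.4087 g BOD₅·(g VSS·d)⁻¹.

F/M ≈ 0.409 d⁻¹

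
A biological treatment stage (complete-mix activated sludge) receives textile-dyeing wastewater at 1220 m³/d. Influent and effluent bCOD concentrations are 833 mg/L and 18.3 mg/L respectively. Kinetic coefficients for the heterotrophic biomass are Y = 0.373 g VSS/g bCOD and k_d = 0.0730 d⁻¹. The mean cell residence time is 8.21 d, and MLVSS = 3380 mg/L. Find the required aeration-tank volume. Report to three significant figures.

V ≈ 563 m³

From the SRT design equation V = Y Q (S₀−S) θ_c / [X (1 + k_d θ_c)] = 0.373 × 1220 × (833 − 18.3) × 8.21 / [3380 × (1 + 0.0730 × 8.21)] = 3.04×10^6 / 5406 = 563.1 m³.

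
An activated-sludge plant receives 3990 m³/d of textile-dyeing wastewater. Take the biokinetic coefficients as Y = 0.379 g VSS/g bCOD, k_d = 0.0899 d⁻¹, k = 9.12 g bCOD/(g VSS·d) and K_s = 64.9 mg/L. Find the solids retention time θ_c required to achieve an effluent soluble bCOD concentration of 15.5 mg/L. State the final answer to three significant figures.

At the target effluent, Y k S/(K_s+S) = 0.379×9.12×15.5/80.40 = 0.6664 d⁻¹.
Then 1/θ_c = μ − k_d = 0.6664 − 0.0899 = 0.5765 d⁻¹, giving θ_c = 1.735 d.

θ_c ≈ 1.73 d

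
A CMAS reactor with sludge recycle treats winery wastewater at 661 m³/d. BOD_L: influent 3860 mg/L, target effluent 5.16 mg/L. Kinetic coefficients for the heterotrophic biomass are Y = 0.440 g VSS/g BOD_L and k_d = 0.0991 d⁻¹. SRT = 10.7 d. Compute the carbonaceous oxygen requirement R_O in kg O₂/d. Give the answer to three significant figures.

The observed yield is Y_obs = Y/(1 + k_d·θ_c) = 0.440 / (1 + 0.0991 × 10.7) = 0.440 / 2.060 = 0.2136 g VSS per g BOD_L removed.
Mass of BOD_L removed per day: Q(S₀ − S) = 661 × 3855 g/m³ = 2548 kg/d.
P_X = Y_obs·Q·(S₀ − S) = 0.2136 × 2548 = 544.1 kg VSS/d.
Carbonaceous O₂ demand = substrate oxidised − cell-mass equivalent = 2548 − 1.42 × 544.1 = 1775 kg O₂/d.

R_O ≈ 1780 kg O₂/d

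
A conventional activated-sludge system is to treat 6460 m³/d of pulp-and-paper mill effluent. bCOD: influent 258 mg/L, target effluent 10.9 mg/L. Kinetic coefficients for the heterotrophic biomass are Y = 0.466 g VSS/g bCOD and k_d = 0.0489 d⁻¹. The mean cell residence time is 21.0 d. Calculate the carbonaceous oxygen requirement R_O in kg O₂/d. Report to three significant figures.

R_O ≈ 1080 kg O₂/d

Correct the yield for decay: Y_obs = Y/(1 + k_d θ_c) = 0.466 / (1 + 0.0489 × 21.0) = 0.466 / 2.027 = 0.2299.
ΔS = 258 − 10.9 = 247.1 mg/L, so the substrate removal rate is 6460 × 247.1/1000 = 1596 kg bCOD/d.
P_X = Y_obs·Q·(S₀ − S) = 0.2299 × 1596 = 367.0 kg VSS/d.
Carbonaceous O₂ demand = substrate oxidised − cell-mass equivalent = 1596 − 1.42 × 367.0 = 1075 kg O₂/d.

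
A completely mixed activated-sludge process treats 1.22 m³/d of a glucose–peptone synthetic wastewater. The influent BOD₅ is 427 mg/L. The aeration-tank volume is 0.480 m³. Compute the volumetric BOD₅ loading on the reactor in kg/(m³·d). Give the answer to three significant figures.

L_v ≈ 1.09 kg BOD₅/(m³·d)

Applied BOD₅ load per unit volume = Q·S₀/V = (1.22 × 427/1000)/0.4800 = 1.085 kg BOD₅·m⁻³·d⁻¹.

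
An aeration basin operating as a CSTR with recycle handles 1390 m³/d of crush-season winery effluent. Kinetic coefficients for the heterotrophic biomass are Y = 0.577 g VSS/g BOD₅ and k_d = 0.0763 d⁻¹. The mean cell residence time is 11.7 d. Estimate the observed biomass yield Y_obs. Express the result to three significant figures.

The observed yield is Y_obs = Y/(1 + k_d·θ_c) = 0.577 / (1 + 0.0763 × 11.7) = 0.577 / 1.893 = 0.3049 g VSS per g BOD₅ removed.

Y_obs ≈ 0.305 g VSS/g BOD₅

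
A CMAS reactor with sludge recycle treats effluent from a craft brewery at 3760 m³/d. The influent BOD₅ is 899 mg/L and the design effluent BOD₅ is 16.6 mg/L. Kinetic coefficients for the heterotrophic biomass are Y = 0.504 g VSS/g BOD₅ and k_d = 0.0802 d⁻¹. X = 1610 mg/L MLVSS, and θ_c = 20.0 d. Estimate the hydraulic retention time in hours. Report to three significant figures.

From the SRT design equation V = Y Q (S₀−S) θ_c / [X (1 + k_d θ_c)] = 0.504 × 3760 × (899 − 16.6) × 20.0 / [1610 × (1 + 0.0802 × 20.0)] = 3.34×10^7 / 4192 = 7977 m³.
Hydraulic retention time τ = V/Q = 7977 / 3760 = 2.122 d = 50.92 h.

τ ≈ 50.9 h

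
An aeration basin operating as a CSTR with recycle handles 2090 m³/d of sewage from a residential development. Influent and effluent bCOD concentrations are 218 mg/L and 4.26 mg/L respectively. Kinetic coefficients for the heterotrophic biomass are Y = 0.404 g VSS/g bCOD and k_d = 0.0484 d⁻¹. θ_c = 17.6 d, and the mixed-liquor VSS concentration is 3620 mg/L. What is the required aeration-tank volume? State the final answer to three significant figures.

From the SRT design equation V = Y Q (S₀−S) θ_c / [X (1 + k_d θ_c)] = 0.404 × 2090 × (218 − 4.26) × 17.6 / [3620 × (1 + 0.0484 × 17.6)] = 3.18×10^6 / 6704 = 473.8 m³.

V ≈ 474 m³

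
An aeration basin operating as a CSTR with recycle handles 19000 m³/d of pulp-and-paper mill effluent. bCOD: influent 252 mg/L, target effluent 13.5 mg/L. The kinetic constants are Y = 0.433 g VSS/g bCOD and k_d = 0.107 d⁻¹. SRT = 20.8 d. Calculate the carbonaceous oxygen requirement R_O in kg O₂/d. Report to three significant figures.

Y_obs = Y / (1 + k_d θ_c) = 0.433 / (1 + 0.107 × 20.8) = 0.433 / 3.226 = 0.1342.
ΔS = 252 − 13.5 = 238.5 mg/L, so the substrate removal rate is 19000 × 238.5/1000 = 4532 kg bCOD/d.
Biomass synthesised: P_X = Y_obs × 4532 = 608.3 kg VSS/d.
R_O = Q·(S₀ − S) − 1.42·P_X = 4532 − 1.42 × 608.3 = 3668 kg O₂/d.

R_O ≈ 3670 kg O₂/d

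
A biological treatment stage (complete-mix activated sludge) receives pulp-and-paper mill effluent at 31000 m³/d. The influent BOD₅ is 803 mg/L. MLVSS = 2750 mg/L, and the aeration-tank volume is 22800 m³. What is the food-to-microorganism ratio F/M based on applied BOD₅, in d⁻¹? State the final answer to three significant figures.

F/M = Q·S₀ / (V·X) = 31000 × 803 / (22800 × 2750) = 0.3970 g BOD₅·(g VSS·d)⁻¹.

F/M ≈ 0.397 d⁻¹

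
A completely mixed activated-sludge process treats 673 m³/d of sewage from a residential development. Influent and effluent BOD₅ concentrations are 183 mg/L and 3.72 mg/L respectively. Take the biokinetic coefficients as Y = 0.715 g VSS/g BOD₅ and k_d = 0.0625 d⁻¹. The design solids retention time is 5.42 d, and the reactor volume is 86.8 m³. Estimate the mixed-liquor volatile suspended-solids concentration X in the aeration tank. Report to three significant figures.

X = Y·Q·ΔS·θ_c / [V·(1 + k_d θ_c)] = 0.715 × 673 × (183 − 3.72) × 5.42 / [86.8 × (1 + 0.0625 × 5.42)] = 4024 mg/L.

X ≈ 4020 mg/L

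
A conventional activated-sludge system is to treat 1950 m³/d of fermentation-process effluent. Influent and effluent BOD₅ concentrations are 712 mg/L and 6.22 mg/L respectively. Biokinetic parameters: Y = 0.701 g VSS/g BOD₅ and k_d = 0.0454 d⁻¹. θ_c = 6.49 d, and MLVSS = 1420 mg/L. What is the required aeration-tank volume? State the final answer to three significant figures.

Steady-state biomass mass balance: V·X·(1 + k_d·θ_c) = Y·Q·(S₀ − S)·θ_c, so V = 0.701 × 1950 × (712 − 6.22) × 6.49 / [1420 × (1 + 0.0454 × 6.49)] = 6.26×10^6 / 1838 = 3406 m³.

V ≈ 3410 m³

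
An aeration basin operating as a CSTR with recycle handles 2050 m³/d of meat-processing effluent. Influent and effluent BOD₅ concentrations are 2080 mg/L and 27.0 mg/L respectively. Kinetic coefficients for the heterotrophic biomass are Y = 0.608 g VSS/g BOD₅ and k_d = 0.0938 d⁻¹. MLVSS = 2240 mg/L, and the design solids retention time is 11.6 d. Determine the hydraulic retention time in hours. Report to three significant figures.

τ ≈ 74.3 h

From the SRT design equation V = Y Q (S₀−S) θ_c / [X (1 + k_d θ_c)] = 0.608 × 2050 × (2080 − 27.0) × 11.6 / [2240 × (1 + 0.0938 × 11.6)] = 2.97×10^7 / 4677 = 6346 m³.
Hydraulic retention time τ = V/Q = 6346 / 2050 = 3.096 d = 74.30 h.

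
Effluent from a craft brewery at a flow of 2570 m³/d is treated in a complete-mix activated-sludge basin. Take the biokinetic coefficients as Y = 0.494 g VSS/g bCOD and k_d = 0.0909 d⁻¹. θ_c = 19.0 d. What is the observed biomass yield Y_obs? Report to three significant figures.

Observed yield with endogenous decay: Y_obs = Y / (1 + k_d·θ_c) = 0.494 / (1 + 0.0909 × 19.0) = 0.494 / 2.727 = 0.1811 g VSS/g bCOD.

Y_obs ≈ 0.181 g VSS/g bCOD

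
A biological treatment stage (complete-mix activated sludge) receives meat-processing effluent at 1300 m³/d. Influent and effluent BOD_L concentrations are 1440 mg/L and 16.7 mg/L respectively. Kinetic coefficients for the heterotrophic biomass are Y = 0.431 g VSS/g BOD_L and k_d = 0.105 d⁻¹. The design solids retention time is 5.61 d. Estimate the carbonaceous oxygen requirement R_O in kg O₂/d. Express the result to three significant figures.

R_O ≈ 1140 kg O₂/d

The observed yield is Y_obs = Y/(1 + k_d·θ_c) = 0.431 / (1 + 0.105 × 5.61) = 0.431 / 1.589 = 0.2712 g VSS per g BOD_L removed.
Mass of BOD_L removed per day: Q(S₀ − S) = 1300 × 1423 g/m³ = 1850 kg/d.
Biomass synthesised: P_X = Y_obs × 1850 = 501.9 kg VSS/d.
R_O = Q·ΔS − 1.42 P_X = 1850 − 712.6 = 1138 kg O₂/d.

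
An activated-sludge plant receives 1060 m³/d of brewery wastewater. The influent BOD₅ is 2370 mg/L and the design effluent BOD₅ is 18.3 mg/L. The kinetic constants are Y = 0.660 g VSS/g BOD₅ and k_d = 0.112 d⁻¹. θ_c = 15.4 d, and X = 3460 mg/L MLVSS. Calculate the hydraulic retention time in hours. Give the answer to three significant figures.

τ ≈ 60.8 h

From the SRT design equation V = Y Q (S₀−S) θ_c / [X (1 + k_d θ_c)] = 0.660 × 1060 × (2370 − 18.3) × 15.4 / [3460 × (1 + 0.112 × 15.4)] = 2.53×10^7 / 9428 = 2687 m³.
τ = V/Q = 2687/1060 = 2.535 d, or 60.85 h.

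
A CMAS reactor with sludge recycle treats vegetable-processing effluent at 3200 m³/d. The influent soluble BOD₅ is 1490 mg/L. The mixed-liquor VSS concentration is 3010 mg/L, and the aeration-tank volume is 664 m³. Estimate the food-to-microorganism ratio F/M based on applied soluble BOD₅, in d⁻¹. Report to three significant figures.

F/M ≈ 2.39 d⁻¹

F/M = applied load / biomass = Q·S₀/(V·X) = 3200 × 1490 / (664.0 × 3010) = 2.386 d⁻¹.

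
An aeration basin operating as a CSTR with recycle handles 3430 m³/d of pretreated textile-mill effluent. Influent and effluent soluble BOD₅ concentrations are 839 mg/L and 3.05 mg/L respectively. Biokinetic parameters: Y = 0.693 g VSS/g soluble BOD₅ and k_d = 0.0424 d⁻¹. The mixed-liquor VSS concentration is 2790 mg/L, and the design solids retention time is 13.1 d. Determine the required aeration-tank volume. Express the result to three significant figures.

Rearranging the biomass balance for a CMAS with decay, V = Y·Q·ΔS·θ_c / [X·(1+k_d θ_c)] = 0.693 × 3430 × (839 − 3.05) × 13.1 / [2790 × (1 + 0.0424 × 13.1)] = 2.6×10^7 / 4340 = 5998 m³.

V ≈ 6000 m³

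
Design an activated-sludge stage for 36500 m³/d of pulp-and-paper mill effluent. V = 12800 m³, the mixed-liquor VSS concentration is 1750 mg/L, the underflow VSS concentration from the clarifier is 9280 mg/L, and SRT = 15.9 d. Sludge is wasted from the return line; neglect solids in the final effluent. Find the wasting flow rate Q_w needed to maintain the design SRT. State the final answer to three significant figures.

Wasting from the return line (neglecting effluent solids): Q_w = V·X / (θ_c·X_r) = 12800 × 1750 / (15.9 × 9280) = 151.8 m³/d.

Q_w ≈ 152 m³/d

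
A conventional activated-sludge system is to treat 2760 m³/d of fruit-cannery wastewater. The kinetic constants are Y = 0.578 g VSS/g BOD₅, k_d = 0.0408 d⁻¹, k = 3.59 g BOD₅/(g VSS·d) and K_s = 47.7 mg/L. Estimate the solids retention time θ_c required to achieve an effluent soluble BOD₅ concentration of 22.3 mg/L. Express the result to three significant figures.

Specific growth rate at S = 22.3 mg/L: μ = YkS/(K_s+S) = 0.578·3.59·22.3/(47.7+22.3) = 0.6610 d⁻¹.
θ_c = 1/(μ − k_d) = 1/(0.6610 − 0.0408) = 1/0.6202 = 1.612 d.

θ_c ≈ 1.61 d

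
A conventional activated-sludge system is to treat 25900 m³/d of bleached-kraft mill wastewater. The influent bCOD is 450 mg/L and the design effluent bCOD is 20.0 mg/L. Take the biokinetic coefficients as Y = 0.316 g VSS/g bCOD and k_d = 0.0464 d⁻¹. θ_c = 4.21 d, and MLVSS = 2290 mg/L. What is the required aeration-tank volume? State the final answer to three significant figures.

V ≈ 5410 m³

Rearranging the biomass balance for a CMAS with decay, V = Y·Q·ΔS·θ_c / [X·(1+k_d θ_c)] = 0.316 × 25900 × (450 − 20.0) × 4.21 / [2290 × (1 + 0.0464 × 4.21)] = 1.48×10^7 / 2737 = 5413 m³.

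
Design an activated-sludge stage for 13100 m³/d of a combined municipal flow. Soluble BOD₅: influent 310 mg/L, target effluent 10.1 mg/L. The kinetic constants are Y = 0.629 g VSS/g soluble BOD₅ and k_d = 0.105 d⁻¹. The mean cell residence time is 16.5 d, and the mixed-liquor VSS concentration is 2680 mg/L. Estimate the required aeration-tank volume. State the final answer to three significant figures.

V ≈ 5570 m³

From the SRT design equation V = Y Q (S₀−S) θ_c / [X (1 + k_d θ_c)] = 0.629 × 13100 × (310 − 10.1) × 16.5 / [2680 × (1 + 0.105 × 16.5)] = 4.08×10^7 / 7323 = 5568 m³.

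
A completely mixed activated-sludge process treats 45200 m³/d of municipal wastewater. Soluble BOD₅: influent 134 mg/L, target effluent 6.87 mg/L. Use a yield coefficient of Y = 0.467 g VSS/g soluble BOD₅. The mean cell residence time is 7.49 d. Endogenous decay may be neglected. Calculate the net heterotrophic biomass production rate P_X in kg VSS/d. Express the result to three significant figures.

P_X ≈ 2680 kg VSS/d

No decay correction is needed, so Y_obs = Y = 0.467.
Mass of soluble BOD₅ removed per day: Q(S₀ − S) = 45200 × 127.1 g/m³ = 5746 kg/d.
Net biomass production P_X = Y_obs × Q·(S₀ − S) = 0.4670 × 5746 = 2684 kg VSS/d.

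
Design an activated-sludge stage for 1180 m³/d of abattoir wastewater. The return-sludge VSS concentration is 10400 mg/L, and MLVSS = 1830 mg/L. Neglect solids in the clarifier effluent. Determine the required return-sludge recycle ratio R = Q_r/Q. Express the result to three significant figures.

Solids balance on the clarifier gives (1+R)X = R·X_r, so R = X/(X_r − X) = 1830 / (10400 − 1830) = 0.2135.

R ≈ 0.214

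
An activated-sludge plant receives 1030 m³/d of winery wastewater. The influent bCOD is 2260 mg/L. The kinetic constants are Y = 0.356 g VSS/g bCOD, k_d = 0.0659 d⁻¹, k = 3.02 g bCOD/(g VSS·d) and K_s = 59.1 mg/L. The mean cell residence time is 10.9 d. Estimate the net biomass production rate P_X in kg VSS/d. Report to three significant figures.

For a completely mixed reactor with recycle the Lawrence–McCarty relation gives S = K_s·(1 + k_d·θ_c) / [θ_c·(Y·k − k_d) − 1] = 59.1 × (1 + 0.0659 × 10.9) / [10.9 × (0.356 × 3.02 − 0.0659) − 1] = 101.6 / 10.00 = 10.15 mg/L.
Correct the yield for decay: Y_obs = Y/(1 + k_d θ_c) = 0.356 / (1 + 0.0659 × 10.9) = 0.356 / 1.718 = 0.2072.
Q·(S₀ − S) = 1030 × (2260 − 10.2) × 10⁻³ = 2317 kg/d removed.
Biomass produced: P_X = Y_obs·Q·ΔS = 0.2072 × 2317 ≈ 480.1 kg VSS/d.

P_X ≈ 480 kg VSS/d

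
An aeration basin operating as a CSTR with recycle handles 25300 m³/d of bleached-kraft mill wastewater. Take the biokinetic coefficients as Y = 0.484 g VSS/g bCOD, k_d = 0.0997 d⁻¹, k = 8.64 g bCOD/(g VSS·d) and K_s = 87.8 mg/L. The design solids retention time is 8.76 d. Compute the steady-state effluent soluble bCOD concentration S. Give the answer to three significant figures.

For a completely mixed reactor with recycle the Lawrence–McCarty relation gives S = K_s·(1 + k_d·θ_c) / [θ_c·(Y·k − k_d) − 1] = 87.8 × (1 + 0.0997 × 8.76) / [8.76 × (0.484 × 8.64 − 0.0997) − 1] = 164.5 / 34.76 = 4.732 mg/L.

S ≈ 4.73 mg/L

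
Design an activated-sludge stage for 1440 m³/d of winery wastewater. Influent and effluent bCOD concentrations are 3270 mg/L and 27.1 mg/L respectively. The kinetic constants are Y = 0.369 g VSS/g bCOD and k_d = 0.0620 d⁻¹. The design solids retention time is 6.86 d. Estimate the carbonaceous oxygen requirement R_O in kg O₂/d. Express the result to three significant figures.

Observed yield with endogenous decay: Y_obs = Y / (1 + k_d·θ_c) = 0.369 / (1 + 0.0620 × 6.86) = 0.369 / 1.425 = 0.2589 g VSS/g bCOD.
Mass of bCOD removed per day: Q(S₀ − S) = 1440 × 3243 g/m³ = 4670 kg/d.
Biomass synthesised: P_X = Y_obs × 4670 = 1209 kg VSS/d.
Carbonaceous O₂ demand = substrate oxidised − cell-mass equivalent = 4670 − 1.42 × 1209 = 2953 kg O₂/d.

R_O ≈ 2950 kg O₂/d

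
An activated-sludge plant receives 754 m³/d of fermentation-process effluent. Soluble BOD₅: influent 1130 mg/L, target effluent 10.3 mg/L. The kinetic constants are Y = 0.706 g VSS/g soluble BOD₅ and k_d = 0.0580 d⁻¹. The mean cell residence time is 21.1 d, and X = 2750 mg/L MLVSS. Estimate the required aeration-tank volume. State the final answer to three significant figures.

V ≈ 2060 m³

Steady-state biomass mass balance: V·X·(1 + k_d·θ_c) = Y·Q·(S₀ − S)·θ_c, so V = 0.706 × 754 × (1130 − 10.3) × 21.1 / [2750 × (1 + 0.0580 × 21.1)] = 1.26×10^7 / 6115 = 2057 m³.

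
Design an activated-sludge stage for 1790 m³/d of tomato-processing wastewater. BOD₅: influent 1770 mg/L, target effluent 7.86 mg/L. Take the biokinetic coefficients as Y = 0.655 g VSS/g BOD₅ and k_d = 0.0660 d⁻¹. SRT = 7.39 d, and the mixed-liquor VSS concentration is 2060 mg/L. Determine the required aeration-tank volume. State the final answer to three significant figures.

Rearranging the biomass balance for a CMAS with decay, V = Y·Q·ΔS·θ_c / [X·(1+k_d θ_c)] = 0.655 × 1790 × (1770 − 7.86) × 7.39 / [2060 × (1 + 0.0660 × 7.39)] = 1.53×10^7 / 3065 = 4982 m³.

V ≈ 4980 m³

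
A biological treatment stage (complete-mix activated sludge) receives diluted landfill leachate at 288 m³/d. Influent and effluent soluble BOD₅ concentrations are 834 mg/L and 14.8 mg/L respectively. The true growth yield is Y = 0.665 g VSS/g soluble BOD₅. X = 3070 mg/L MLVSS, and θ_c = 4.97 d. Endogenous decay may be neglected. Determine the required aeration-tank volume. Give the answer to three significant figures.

V ≈ 254 m³

With k_d = 0 the design equation reduces to V = Y Q (S₀−S) θ_c / X = 0.665 × 288 × (834 − 14.8) × 4.97 / 3070 = 254.0 m³.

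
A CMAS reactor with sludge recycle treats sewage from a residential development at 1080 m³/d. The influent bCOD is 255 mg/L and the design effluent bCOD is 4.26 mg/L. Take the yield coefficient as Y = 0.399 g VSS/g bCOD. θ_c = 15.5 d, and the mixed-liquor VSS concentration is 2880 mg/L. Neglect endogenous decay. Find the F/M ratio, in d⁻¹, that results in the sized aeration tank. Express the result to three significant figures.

F/M ≈ 0.164 d⁻¹

Biomass mass balance (decay neglected): V·X = Y·Q·(S₀ − S)·θ_c, so V = 0.399 × 1080 × (255 − 4.26) × 15.5 / 2880 = 581.5 m³.
Food-to-microorganism ratio F/M = Q S₀ / (V X) = 1080 × 255 / (581.5 × 2880) = 0.1644 d⁻¹.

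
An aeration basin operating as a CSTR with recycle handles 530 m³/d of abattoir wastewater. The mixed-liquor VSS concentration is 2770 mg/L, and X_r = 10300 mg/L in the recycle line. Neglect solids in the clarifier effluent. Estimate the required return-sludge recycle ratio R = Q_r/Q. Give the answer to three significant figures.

R = Q_r/Q = X/(X_r − X) = 2770 / (10300 − 2770) = 0.3679.

R ≈ 0.368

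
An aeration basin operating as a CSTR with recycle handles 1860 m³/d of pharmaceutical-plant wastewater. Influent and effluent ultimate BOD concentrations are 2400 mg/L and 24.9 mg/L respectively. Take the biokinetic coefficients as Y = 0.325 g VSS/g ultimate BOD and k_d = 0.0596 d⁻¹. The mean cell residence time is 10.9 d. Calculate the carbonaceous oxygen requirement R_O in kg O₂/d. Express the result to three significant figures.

R_O ≈ 3180 kg O₂/d

Observed yield with endogenous decay: Y_obs = Y / (1 + k_d·θ_c) = 0.325 / (1 + 0.0596 × 10.9) = 0.325 / 1.650 = 0.1970 g VSS/g ultimate BOD.
Mass of ultimate BOD removed per day: Q(S₀ − S) = 1860 × 2375 g/m³ = 4418 kg/d.
P_X = Y_obs·Q·(S₀ − S) = 0.1970 × 4418 = 870.3 kg VSS/d.
Carbonaceous O₂ demand = substrate oxidised − cell-mass equivalent = 4418 − 1.42 × 870.3 = 3182 kg O₂/d.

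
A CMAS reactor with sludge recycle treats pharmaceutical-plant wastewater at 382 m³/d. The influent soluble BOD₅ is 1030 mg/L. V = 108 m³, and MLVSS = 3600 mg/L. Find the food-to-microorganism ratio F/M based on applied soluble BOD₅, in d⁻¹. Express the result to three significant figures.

F/M ≈ 1.01 d⁻¹

Food-to-microorganism ratio F/M = Q S₀ / (V X) = 382 × 1030 / (108.0 × 3600) = 1.012 d⁻¹.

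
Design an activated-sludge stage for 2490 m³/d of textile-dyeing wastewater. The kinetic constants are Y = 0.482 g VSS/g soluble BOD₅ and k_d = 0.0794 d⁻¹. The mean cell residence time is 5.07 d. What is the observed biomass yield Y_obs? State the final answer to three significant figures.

Y_obs ≈ 0.344 g VSS/g soluble BOD₅

Observed yield with endogenous decay: Y_obs = Y / (1 + k_d·θ_c) = 0.482 / (1 + 0.0794 × 5.07) = 0.482 / 1.403 = 0.3437 g VSS/g soluble BOD₅.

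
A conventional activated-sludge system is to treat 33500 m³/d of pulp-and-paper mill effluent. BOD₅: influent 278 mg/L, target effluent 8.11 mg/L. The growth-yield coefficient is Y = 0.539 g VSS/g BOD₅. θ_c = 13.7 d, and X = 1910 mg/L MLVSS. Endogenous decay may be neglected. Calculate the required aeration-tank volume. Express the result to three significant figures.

V ≈ 35000 m³

With k_d = 0 the design equation reduces to V = Y Q (S₀−S) θ_c / X = 0.539 × 33500 × (278 − 8.11) × 13.7 / 1910 = 34955 m³.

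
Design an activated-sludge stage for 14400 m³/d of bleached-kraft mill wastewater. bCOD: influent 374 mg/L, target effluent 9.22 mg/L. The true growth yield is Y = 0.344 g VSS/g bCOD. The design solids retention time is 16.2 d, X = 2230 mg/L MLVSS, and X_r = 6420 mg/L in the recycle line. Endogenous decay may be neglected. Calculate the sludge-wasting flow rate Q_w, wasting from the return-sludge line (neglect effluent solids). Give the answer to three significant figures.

Q_w ≈ 281 m³/d

V·X = Y·Q·ΔS·θ_c gives V = 0.344 × 14400 × (374 − 9.22) × 16.2 / 2230 = 13127 m³.
Q_w = (V·X)/(θ_c X_r) = 13127 × 2230 / (16.2 × 6420) = 281.5 m³/d.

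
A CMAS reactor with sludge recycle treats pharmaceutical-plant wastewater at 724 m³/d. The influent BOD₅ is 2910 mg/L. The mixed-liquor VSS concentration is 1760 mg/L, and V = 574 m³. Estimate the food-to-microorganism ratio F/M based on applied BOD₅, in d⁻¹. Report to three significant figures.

F/M ≈ 2.09 d⁻¹

Food-to-microorganism ratio F/M = Q S₀ / (V X) = 724 × 2910 / (574.0 × 1760) = 2.085 d⁻¹.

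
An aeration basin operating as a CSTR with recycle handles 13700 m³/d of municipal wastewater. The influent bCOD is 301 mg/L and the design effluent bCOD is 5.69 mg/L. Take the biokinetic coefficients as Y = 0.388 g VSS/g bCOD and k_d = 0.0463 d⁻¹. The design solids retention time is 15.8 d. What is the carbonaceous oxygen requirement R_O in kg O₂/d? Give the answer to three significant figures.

R_O ≈ 2760 kg O₂/d

Correct the yield for decay: Y_obs = Y/(1 + k_d θ_c) = 0.388 / (1 + 0.0463 × 15.8) = 0.388 / 1.732 = 0.2241.
ΔS = 301 − 5.69 = 295.3 mg/L, so the substrate removal rate is 13700 × 295.3/1000 = 4046 kg bCOD/d.
Biomass synthesised: P_X = Y_obs × 4046 = 906.6 kg VSS/d.
Carbonaceous O₂ demand = substrate oxidised − cell-mass equivalent = 4046 − 1.42 × 906.6 = 2758 kg O₂/d.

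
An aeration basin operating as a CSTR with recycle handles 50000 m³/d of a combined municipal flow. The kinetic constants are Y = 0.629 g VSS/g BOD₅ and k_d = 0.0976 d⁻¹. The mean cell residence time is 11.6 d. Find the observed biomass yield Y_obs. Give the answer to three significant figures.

Observed yield with endogenous decay: Y_obs = Y / (1 + k_d·θ_c) = 0.629 / (1 + 0.0976 × 11.6) = 0.629 / 2.132 = 0.2950 g VSS/g BOD₅.

Y_obs ≈ 0.295 g VSS/g BOD₅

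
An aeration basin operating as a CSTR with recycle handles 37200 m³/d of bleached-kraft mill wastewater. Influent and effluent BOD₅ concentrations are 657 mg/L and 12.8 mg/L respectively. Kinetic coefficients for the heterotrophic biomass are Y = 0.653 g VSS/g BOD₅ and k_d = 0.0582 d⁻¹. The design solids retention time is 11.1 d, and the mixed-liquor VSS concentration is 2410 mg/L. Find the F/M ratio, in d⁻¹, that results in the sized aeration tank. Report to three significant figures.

Steady-state biomass mass balance: V·X·(1 + k_d·θ_c) = Y·Q·(S₀ − S)·θ_c, so V = 0.653 × 37200 × (657 − 12.8) × 11.1 / [2410 × (1 + 0.0582 × 11.1)] = 1.74×10^8 / 3967 = 43787 m³.
F/M = applied load / biomass = Q·S₀/(V·X) = 37200 × 657 / (43787 × 2410) = 0.2316 d⁻¹.

F/M ≈ 0.232 d⁻¹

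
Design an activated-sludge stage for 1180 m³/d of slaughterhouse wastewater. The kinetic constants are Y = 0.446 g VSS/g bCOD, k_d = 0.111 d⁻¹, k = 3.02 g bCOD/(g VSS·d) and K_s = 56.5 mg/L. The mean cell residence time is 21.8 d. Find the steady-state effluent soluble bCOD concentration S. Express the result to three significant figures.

S ≈ 7.45 mg/L

For a completely mixed reactor with recycle the Lawrence–McCarty relation gives S = K_s·(1 + k_d·θ_c) / [θ_c·(Y·k − k_d) − 1] = 56.5 × (1 + 0.111 × 21.8) / [21.8 × (0.446 × 3.02 − 0.111) − 1] = 193.2 / 25.94 = 7.448 mg/L.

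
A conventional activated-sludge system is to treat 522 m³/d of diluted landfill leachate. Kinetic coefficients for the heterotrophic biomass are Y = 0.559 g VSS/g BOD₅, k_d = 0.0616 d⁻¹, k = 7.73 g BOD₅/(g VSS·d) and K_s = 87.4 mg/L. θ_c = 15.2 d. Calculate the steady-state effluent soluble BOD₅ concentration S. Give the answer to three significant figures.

S ≈ 2.65 mg/L

For a completely mixed reactor with recycle the Lawrence–McCarty relation gives S = K_s·(1 + k_d·θ_c) / [θ_c·(Y·k − k_d) − 1] = 87.4 × (1 + 0.0616 × 15.2) / [15.2 × (0.559 × 7.73 − 0.0616) − 1] = 169.2 / 63.74 = 2.655 mg/L.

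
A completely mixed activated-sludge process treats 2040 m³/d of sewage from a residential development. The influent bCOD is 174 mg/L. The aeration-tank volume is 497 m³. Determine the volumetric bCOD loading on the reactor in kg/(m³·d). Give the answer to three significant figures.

L_v ≈ 0.714 kg bCOD/(m³·d)

Applied bCOD load per unit volume = Q·S₀/V = (2040 × 174/1000)/497.0 = 0.7142 kg bCOD·m⁻³·d⁻¹.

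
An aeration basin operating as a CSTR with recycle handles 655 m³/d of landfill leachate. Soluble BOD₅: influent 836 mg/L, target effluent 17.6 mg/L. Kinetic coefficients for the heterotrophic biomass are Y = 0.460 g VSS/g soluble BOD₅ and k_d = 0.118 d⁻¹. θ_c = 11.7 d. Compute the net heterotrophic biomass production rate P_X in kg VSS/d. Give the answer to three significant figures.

P_X ≈ 104 kg VSS/d

Observed yield with endogenous decay: Y_obs = Y / (1 + k_d·θ_c) = 0.460 / (1 + 0.118 × 11.7) = 0.460 / 2.381 = 0.1932 g VSS/g soluble BOD₅.
Q·(S₀ − S) = 655 × (836 − 17.6) × 10⁻³ = 536.1 kg/d removed.
Net biomass production P_X = Y_obs × Q·(S₀ − S) = 0.1932 × 536.1 = 103.6 kg VSS/d.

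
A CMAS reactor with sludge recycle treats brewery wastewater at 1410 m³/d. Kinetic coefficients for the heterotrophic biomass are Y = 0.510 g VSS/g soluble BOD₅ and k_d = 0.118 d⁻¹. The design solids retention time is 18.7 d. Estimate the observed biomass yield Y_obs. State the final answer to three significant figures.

Y_obs ≈ 0.159 g VSS/g soluble BOD₅

Y_obs = Y / (1 + k_d θ_c) = 0.510 / (1 + 0.118 × 18.7) = 0.510 / 3.207 = 0.1590.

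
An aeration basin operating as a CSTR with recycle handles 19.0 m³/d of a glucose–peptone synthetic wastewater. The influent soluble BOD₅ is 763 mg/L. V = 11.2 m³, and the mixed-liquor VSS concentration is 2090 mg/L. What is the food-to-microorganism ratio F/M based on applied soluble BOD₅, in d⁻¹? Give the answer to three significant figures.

F/M = Q·S₀ / (V·X) = 19.0 × 763 / (11.20 × 2090) = 0.6193 g soluble BOD₅·(g VSS·d)⁻¹.

F/M ≈ 0.619 d⁻¹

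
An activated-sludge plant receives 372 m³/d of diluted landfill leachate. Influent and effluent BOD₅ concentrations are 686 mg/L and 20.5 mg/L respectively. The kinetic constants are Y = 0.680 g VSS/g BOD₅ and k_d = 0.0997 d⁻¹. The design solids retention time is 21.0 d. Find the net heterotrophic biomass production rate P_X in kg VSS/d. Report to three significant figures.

Observed yield with endogenous decay: Y_obs = Y / (1 + k_d·θ_c) = 0.680 / (1 + 0.0997 × 21.0) = 0.680 / 3.094 = 0.2198 g VSS/g BOD₅.
Q·(S₀ − S) = 372 × (686 − 20.5) × 10⁻³ = 247.6 kg/d removed.
P_X = Y_obs · Q(S₀ − S) = 0.2198 × 247.6 = 54.42 kg VSS/d.

P_X ≈ 54.4 kg VSS/d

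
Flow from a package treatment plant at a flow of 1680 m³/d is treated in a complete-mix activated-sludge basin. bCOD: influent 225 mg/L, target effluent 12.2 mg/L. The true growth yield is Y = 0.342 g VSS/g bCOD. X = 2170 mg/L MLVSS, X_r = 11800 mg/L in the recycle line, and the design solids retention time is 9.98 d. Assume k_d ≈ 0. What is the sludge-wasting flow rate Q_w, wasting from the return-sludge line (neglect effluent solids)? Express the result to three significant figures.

V·X = Y·Q·ΔS·θ_c gives V = 0.342 × 1680 × (225 − 12.2) × 9.98 / 2170 = 562.3 m³.
Q_w = (V·X)/(θ_c X_r) = 562.3 × 2170 / (9.98 × 11800) = 10.36 m³/d.

Q_w ≈ 10.4 m³/d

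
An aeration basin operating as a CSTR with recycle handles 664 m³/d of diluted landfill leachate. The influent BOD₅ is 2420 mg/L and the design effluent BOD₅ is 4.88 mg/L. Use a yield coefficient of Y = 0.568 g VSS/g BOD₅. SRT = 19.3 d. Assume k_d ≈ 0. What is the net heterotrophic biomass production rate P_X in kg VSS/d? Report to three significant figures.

P_X ≈ 911 kg VSS/d

Since k_d ≈ 0, Y_obs = Y = 0.568 g VSS/g BOD₅.
Substrate removed = Q·(S₀ − S) = 664 m³/d × (2420 − 4.88) g/m³ = 1.6×10^6 g/d = 1604 kg/d.
So the net sludge growth is P_X = 0.5680 × 1604 = 910.9 kg VSS/d.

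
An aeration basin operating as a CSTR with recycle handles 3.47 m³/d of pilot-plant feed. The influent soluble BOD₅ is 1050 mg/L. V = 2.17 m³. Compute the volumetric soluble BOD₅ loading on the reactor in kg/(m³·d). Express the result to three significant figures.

Applied soluble BOD₅ load per unit volume = Q·S₀/V = (3.47 × 1050/1000)/2.170 = 1.679 kg soluble BOD₅·m⁻³·d⁻¹.

L_v ≈ 1.68 kg soluble BOD₅/(m³·d)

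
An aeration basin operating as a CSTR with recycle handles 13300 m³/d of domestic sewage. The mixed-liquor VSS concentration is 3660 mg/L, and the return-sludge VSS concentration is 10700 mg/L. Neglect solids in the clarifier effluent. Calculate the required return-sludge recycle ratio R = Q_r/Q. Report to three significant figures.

R ≈ 0.520

R = Q_r/Q = X/(X_r − X) = 3660 / (10700 − 3660) = 0.5199.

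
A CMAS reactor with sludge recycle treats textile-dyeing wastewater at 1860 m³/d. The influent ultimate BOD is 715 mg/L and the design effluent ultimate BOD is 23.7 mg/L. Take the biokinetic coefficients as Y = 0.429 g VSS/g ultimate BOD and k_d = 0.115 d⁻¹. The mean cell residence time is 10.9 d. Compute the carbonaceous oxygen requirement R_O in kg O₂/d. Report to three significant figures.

R_O ≈ 938 kg O₂/d

Observed yield with endogenous decay: Y_obs = Y / (1 + k_d·θ_c) = 0.429 / (1 + 0.115 × 10.9) = 0.429 / 2.253 = 0.1904 g VSS/g ultimate BOD.
Substrate removed = Q·(S₀ − S) = 1860 m³/d × (715 − 23.7) g/m³ = 1.29×10^6 g/d = 1286 kg/d.
Net sludge production P_X = 0.1904 × 1286 = 244.8 kg VSS/d.
R_O = Q·(S₀ − S) − 1.42·P_X = 1286 − 1.42 × 244.8 = 938.2 kg O₂/d.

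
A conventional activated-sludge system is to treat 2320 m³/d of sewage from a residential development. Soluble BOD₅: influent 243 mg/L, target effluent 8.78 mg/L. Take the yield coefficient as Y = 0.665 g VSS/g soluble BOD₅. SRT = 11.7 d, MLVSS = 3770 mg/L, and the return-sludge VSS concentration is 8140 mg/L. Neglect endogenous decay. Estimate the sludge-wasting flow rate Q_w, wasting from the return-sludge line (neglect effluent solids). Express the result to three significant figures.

V·X = Y·Q·ΔS·θ_c gives V = 0.665 × 2320 × (243 − 8.78) × 11.7 / 3770 = 1121 m³.
Q_w = (V·X)/(θ_c X_r) = 1121 × 3770 / (11.7 × 8140) = 44.39 m³/d.

Q_w ≈ 44.4 m³/d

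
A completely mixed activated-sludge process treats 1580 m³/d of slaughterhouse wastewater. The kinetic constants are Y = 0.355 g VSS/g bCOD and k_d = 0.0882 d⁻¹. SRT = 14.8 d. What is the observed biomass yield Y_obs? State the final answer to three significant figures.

Y_obs ≈ 0.154 g VSS/g bCOD

Observed yield with endogenous decay: Y_obs = Y / (1 + k_d·θ_c) = 0.355 / (1 + 0.0882 × 14.8) = 0.355 / 2.305 = 0.1540 g VSS/g bCOD.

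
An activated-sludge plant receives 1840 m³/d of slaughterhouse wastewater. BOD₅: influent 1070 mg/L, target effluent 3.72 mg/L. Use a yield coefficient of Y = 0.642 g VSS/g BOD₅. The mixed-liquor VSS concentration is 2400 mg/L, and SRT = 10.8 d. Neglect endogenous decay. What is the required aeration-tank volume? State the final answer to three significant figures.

Biomass mass balance (decay neglected): V·X = Y·Q·(S₀ − S)·θ_c, so V = 0.642 × 1840 × (1070 − 3.72) × 10.8 / 2400 = 5668 m³.

V ≈ 5670 m³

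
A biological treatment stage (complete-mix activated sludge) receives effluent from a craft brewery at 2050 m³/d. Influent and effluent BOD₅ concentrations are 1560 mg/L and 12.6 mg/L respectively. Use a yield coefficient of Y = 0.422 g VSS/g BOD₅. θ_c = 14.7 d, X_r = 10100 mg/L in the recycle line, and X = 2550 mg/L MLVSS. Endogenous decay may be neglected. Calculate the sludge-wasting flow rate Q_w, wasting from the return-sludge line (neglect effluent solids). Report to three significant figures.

Q_w ≈ 133 m³/d

V·X = Y·Q·ΔS·θ_c gives V = 0.422 × 2050 × (1560 − 12.6) × 14.7 / 2550 = 7717 m³.
Wasting from the return line (neglecting effluent solids): Q_w = V·X / (θ_c·X_r) = 7717 × 2550 / (14.7 × 10100) = 132.5 m³/d.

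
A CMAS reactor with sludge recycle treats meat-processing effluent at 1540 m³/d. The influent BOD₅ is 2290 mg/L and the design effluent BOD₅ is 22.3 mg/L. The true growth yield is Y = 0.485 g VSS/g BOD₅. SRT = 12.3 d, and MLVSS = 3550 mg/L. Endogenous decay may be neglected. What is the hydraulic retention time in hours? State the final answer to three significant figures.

With k_d = 0 the design equation reduces to V = Y Q (S₀−S) θ_c / X = 0.485 × 1540 × (2290 − 22.3) × 12.3 / 3550 = 5868 m³.
Hydraulic retention time τ = V/Q = 5868 / 1540 = 3.811 d = 91.46 h.

τ ≈ 91.5 h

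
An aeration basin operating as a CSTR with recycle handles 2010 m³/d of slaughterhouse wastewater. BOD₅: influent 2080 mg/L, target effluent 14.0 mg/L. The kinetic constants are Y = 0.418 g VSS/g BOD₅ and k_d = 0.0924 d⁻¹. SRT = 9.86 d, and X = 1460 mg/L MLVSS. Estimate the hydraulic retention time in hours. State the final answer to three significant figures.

τ ≈ 73.2 h

Rearranging the biomass balance for a CMAS with decay, V = Y·Q·ΔS·θ_c / [X·(1+k_d θ_c)] = 0.418 × 2010 × (2080 − 14.0) × 9.86 / [1460 × (1 + 0.0924 × 9.86)] = 1.71×10^7 / 2790 = 6134 m³.
HRT = V/Q = 6134 m³ / 2010 m³·d⁻¹ = 3.052 d × 24 = 73.24 h.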